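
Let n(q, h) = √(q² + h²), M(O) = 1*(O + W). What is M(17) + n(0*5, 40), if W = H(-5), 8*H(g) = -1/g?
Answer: 2281/40 ≈ 57.025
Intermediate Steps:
H(g) = -1/(8*g) (H(g) = (-1/g)/8 = -1/(8*g))
W = 1/40 (W = -⅛/(-5) = -⅛*(-⅕) = 1/40 ≈ 0.025000)
M(O) = 1/40 + O (M(O) = 1*(O + 1/40) = 1*(1/40 + O) = 1/40 + O)
n(q, h) = √(h² + q²)
M(17) + n(0*5, 40) = (1/40 + 17) + √(40² + (0*5)²) = 681/40 + √(1600 + 0²) = 681/40 + √(1600 + 0) = 681/40 + √1600 = 681/40 + 40 = 2281/40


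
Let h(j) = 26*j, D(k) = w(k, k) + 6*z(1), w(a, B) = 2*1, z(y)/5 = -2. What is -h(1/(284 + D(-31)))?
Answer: -13/113 ≈ -0.11504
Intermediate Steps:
z(y) = -10 (z(y) = 5*(-2) = -10)
w(a, B) = 2
D(k) = -58 (D(k) = 2 + 6*(-10) = 2 - 60 = -58)
-h(1/(284 + D(-31))) = -26/(284 - 58) = -26/226 = -1*13/113 = -13/113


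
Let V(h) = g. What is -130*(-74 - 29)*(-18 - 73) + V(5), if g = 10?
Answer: -1218480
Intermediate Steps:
V(h) = 10
-130*(-74 - 29)*(-18 - 73) + V(5) = -130*(-74 - 29)*(-18 - 73) + 10 = -(-13390)*(-91) + 10 = -130*9373 + 10 = -1218490 + 10 = -1218480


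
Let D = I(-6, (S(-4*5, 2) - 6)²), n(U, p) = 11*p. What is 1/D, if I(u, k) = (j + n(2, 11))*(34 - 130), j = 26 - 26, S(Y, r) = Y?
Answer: -1/11616 ≈ -8.6088e-5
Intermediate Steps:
j = 0
I(u, k) = -11616 (I(u, k) = (0 + 11*11)*(34 - 130) = (0 + 121)*(-96) = 121*(-96) = -11616)
D = -11616
1/D = 1/(-11616) = -1/11616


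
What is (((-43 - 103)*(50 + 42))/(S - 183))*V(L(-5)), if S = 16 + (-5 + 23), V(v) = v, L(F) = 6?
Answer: 80592/149 ≈ 540.89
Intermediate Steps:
S = 34 (S = 16 + 18 = 34)
(((-43 - 103)*(50 + 42))/(S - 183))*V(L(-5)) = (((-43 - 103)*(50 + 42))/(34 - 183))*6 = ((-146*92)/(-149))*6 = -1/149*(-13432)*6 = (13432/149)*6 = 80592/149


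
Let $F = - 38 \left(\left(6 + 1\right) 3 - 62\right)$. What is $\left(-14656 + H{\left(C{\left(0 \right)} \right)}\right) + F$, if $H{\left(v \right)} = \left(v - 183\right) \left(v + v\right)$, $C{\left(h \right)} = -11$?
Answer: $-8830$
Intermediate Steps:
$H{\left(v \right)} = 2 v \left(-183 + v\right)$ ($H{\left(v \right)} = \left(-183 + v\right) 2 v = 2 v \left(-183 + v\right)$)
$F = 1558$ ($F = - 38 \left(7 \cdot 3 - 62\right) = - 38 \left(21 - 62\right) = \left(-38\right) \left(-41\right) = 1558$)
$\left(-14656 + H{\left(C{\left(0 \right)} \right)}\right) + F = \left(-14656 + 2 \left(-11\right) \left(-183 - 11\right)\right) + 1558 = \left(-14656 + 2 \left(-11\right) \left(-194\right)\right) + 1558 = \left(-14656 + 4268\right) + 1558 = -10388 + 1558 = -8830$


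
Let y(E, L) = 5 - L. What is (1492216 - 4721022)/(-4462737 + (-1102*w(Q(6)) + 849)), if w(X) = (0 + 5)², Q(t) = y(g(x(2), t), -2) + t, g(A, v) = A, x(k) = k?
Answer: 1614403/2244719 ≈ 0.71920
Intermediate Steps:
Q(t) = 7 + t (Q(t) = (5 - 1*(-2)) + t = (5 + 2) + t = 7 + t)
w(X) = 25 (w(X) = 5² = 25)
(1492216 - 4721022)/(-4462737 + (-1102*w(Q(6)) + 849)) = (1492216 - 4721022)/(-4462737 + (-1102*25 + 849)) = -3228806/(-4462737 + (-27550 + 849)) = -3228806/(-4462737 - 26701) = -3228806/(-4489438) = -3228806*(-1/4489438) = 1614403/2244719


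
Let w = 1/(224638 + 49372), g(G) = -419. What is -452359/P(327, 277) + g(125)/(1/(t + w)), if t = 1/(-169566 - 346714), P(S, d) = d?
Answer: -6399339339610821/3918604953560 ≈ -1633.1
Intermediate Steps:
w = 1/274010 ≈ 3.6495e-6
t = -1/516280 (t = 1/(-516280) = -1/516280 ≈ -1.9369e-6)
-452359/P(327, 277) + g(125)/(1/(t + w)) = -452359/277 - 419/(1/(-1/516280 + 1/274010)) = -452359*1/277 - 419/(1/(24227/14146588280)) = -452359/277 - 419/14146588280/24227 = -452359/277 - 419*24227/14146588280 = -452359/277 - 10151113/14146588280 = -6399339339610821/3918604953560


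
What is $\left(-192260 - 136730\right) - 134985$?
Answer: $-463975$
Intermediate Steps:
$\left(-192260 - 136730\right) - 134985 = -328990 - 134985 = -463975$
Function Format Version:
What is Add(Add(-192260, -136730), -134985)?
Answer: -463975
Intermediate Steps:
Add(Add(-192260, -136730), -134985) = Add(-328990, -134985) = -463975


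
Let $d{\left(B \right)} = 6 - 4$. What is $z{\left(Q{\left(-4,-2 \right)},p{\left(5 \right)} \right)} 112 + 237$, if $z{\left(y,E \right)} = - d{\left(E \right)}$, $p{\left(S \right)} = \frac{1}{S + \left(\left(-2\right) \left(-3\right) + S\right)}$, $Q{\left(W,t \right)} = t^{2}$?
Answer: $13$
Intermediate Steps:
$d{\left(B \right)} = 2$ ($d{\left(B \right)} = 6 - 4 = 2$)
$p{\left(S \right)} = \frac{1}{6 + 2 S}$ ($p{\left(S \right)} = \frac{1}{S + \left(6 + S\right)} = \frac{1}{6 + 2 S}$)
$z{\left(y,E \right)} = -2$ ($z{\left(y,E \right)} = \left(-1\right) 2 = -2$)
$z{\left(Q{\left(-4,-2 \right)},p{\left(5 \right)} \right)} 112 + 237 = \left(-2\right) 112 + 237 = -224 + 237 = 13$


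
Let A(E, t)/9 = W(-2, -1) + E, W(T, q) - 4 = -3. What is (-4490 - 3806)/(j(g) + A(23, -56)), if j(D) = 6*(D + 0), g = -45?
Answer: 4148/27 ≈ 153.63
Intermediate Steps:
W(T, q) = 1 (W(T, q) = 4 - 3 = 1)
j(D) = 6*D
A(E, t) = 9 + 9*E (A(E, t) = 9*(1 + E) = 9 + 9*E)
(-4490 - 3806)/(j(g) + A(23, -56)) = (-4490 - 3806)/(6*(-45) + (9 + 9*23)) = -8296/(-270 + (9 + 207)) = -8296/(-270 + 216) = -8296/(-54) = -8296*(-1/54) = 4148/27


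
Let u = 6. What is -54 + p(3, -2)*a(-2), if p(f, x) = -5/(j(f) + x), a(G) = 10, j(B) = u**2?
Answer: -943/17 ≈ -55.471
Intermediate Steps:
j(B) = 36 (j(B) = 6**2 = 36)
p(f, x) = -5/(36 + x)
-54 + p(3, -2)*a(-2) = -54 - 5/(36 - 2)*10 = -54 - 5/34*10 = -54 - 25/17 = -943/17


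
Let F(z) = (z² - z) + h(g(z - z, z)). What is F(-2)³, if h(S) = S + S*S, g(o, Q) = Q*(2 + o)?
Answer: 5832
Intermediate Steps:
h(S) = S + S²
F(z) = z² - z + 2*z*(1 + 2*z) (F(z) = (z² - z) + (z*(2 + (z - z)))*(1 + z*(2 + (z - z))) = (z² - z) + (z*(2 + 0))*(1 + z*(2 + 0)) = (z² - z) + (z*2)*(1 + z*2) = (z² - z) + (2*z)*(1 + 2*z) = (z² - z) + 2*z*(1 + 2*z) = z² - z + 2*z*(1 + 2*z))
F(-2)³ = (-2*(1 + 5*(-2)))³ = (-2*(1 - 10))³ = (-2*(-9))³ = 18³ = 5832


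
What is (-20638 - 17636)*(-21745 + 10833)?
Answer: 417645888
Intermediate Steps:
(-20638 - 17636)*(-21745 + 10833) = -38274*(-10912) = 417645888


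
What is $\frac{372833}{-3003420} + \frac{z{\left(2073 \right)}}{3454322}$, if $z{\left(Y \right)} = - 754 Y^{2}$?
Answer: $- \frac{4866463759789973}{5187389890620} \approx -938.13$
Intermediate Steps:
$\frac{372833}{-3003420} + \frac{z{\left(2073 \right)}}{3454322} = \frac{372833}{-3003420} + \frac{\left(-754\right) 2073^{2}}{3454322} = 372833 \left(- \frac{1}{3003420}\right) + \left(-754\right) 4297329 \cdot \frac{1}{3454322} = - \frac{372833}{3003420} - \frac{1620093033}{1727161} = - \frac{4866463759789973}{5187389890620}$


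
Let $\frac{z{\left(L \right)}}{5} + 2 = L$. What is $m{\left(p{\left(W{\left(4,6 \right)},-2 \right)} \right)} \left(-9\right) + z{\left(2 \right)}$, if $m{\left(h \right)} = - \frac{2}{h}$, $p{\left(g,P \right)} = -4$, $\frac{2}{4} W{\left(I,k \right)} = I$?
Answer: $- \frac{9}{2} \approx -4.5$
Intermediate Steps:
$W{\left(I,k \right)} = 2 I$
$z{\left(L \right)} = -10 + 5 L$
$m{\left(p{\left(W{\left(4,6 \right)},-2 \right)} \right)} \left(-9\right) + z{\left(2 \right)} = - \frac{2}{-4} \left(-9\right) + \left(-10 + 5 \cdot 2\right) = \left(-2\right) \left(- \frac{1}{4}\right) \left(-9\right) + \left(-10 + 10\right) = \frac{1}{2} \left(-9\right) + 0 = - \frac{9}{2} + 0 = - \frac{9}{2}$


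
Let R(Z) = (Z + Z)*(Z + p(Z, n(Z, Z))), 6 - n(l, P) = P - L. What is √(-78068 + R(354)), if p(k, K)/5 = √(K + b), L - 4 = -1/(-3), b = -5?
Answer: 2*√(43141 + 295*I*√3138) ≈ 422.7 + 78.189*I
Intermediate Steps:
L = 13/3 (L = 4 - 1/(-3) = 4 - 1*(-⅓) = 4 + ⅓ = 13/3 ≈ 4.3333)
n(l, P) = 31/3 - P (n(l, P) = 6 - (P - 1*13/3) = 6 - (P - 13/3) = 6 - (-13/3 + P) = 6 + (13/3 - P) = 31/3 - P)
p(k, K) = 5*√(-5 + K) (p(k, K) = 5*√(K - 5) = 5*√(-5 + K))
R(Z) = 2*Z*(Z + 5*√(16/3 - Z)) (R(Z) = (Z + Z)*(Z + 5*√(-5 + (31/3 - Z))) = (2*Z)*(Z + 5*√(16/3 - Z)) = 2*Z*(Z + 5*√(16/3 - Z)))
√(-78068 + R(354)) = √(-78068 + (⅔)*354*(3*354 + 5*√(48 - 9*354))) = √(-78068 + (⅔)*354*(1062 + 5*√(48 - 3186))) = √(-78068 + (⅔)*354*(1062 + 5*√(-3138))) = √(-78068 + (⅔)*354*(1062 + 5*(I*√3138))) = √(-78068 + (⅔)*354*(1062 + 5*I*√3138)) = √(-78068 + (250632 + 1180*I*√3138)) = √(172564 + 1180*I*√3138)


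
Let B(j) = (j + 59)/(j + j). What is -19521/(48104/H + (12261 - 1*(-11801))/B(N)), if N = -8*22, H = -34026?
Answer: -12952320147/48031433876 ≈ -0.26966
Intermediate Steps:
N = -176
B(j) = (59 + j)/(2*j) (B(j) = (59 + j)/((2*j)) = (59 + j)*(1/(2*j)) = (59 + j)/(2*j))
-19521/(48104/H + (12261 - 1*(-11801))/B(N)) = -19521/(48104/(-34026) + (12261 - 1*(-11801))/(((1/2)*(59 - 176)/(-176)))) = -19521/(48104*(-1/34026) + (12261 + 11801)/(((1/2)*(-1/176)*(-117)))) = -19521/(-24052/17013 + 24062/(117/352)) = -19521/(-24052/17013 + 24062*(352/117)) = -19521/(-24052/17013 + 8469824/117) = -19521/48031433876/663507 = -19521*663507/48031433876 = -12952320147/48031433876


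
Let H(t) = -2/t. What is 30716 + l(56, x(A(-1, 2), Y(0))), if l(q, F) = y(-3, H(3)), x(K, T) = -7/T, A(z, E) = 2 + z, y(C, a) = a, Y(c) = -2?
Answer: 92146/3 ≈ 30715.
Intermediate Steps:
l(q, F) = -2/3
30716 + l(56, x(A(-1, 2), Y(0))) = 30716 - 2/3 = 92146/3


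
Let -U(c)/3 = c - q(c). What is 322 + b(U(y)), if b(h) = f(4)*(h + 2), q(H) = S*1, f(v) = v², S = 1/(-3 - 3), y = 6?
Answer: 58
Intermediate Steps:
S = -⅙ (S = 1/(-6) = -⅙ ≈ -0.16667)
q(H) = -⅙ (q(H) = -⅙*1 = -⅙)
U(c) = -½ - 3*c (U(c) = -3*(c - 1*(-⅙)) = -3*(c + ⅙) = -3*(⅙ + c) = -½ - 3*c)
b(h) = 32 + 16*h (b(h) = 4²*(h + 2) = 16*(2 + h) = 32 + 16*h)
322 + b(U(y)) = 322 + (32 + 16*(-½ - 3*6)) = 322 + (32 + 16*(-½ - 18)) = 322 + (32 + 16*(-37/2)) = 322 + (32 - 296) = 322 - 264 = 58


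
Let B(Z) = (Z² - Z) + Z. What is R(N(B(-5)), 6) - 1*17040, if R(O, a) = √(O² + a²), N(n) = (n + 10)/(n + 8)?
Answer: -17040 + √40429/33 ≈ -17034.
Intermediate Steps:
B(Z) = Z²
N(n) = (10 + n)/(8 + n)
R(N(B(-5)), 6) - 1*17040 = √(((10 + (-5)²)/(8 + (-5)²))² + 6²) - 1*17040 = √(((10 + 25)/(8 + 25))² + 36) - 17040 = √((35/33)² + 36) - 17040 = √(1225/1089 + 36) - 17040 = √(40429/1089) - 17040 = √40429/33 - 17040 = -17040 + √40429/33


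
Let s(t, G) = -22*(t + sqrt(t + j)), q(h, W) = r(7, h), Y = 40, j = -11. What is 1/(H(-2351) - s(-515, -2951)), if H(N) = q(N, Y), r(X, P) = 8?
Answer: -5661/64221134 - 11*I*sqrt(526)/64221134 ≈ -8.8149e-5 - 3.9283e-6*I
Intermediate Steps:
q(h, W) = 8
H(N) = 8
s(t, G) = -22*t - 22*sqrt(-11 + t) (s(t, G) = -22*(t + sqrt(t - 11)) = -22*(t + sqrt(-11 + t)) = -22*t - 22*sqrt(-11 + t))
1/(H(-2351) - s(-515, -2951)) = 1/(8 - (-22*(-515) - 22*sqrt(-11 - 515))) = 1/(8 - (11330 - 22*I*sqrt(526))) = 1/(8 + (-11330 + 22*I*sqrt(526))) = 1/(-11322 + 22*I*sqrt(526))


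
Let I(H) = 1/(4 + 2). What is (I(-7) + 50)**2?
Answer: 90601/36 ≈ 2516.7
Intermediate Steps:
I(H) = 1/6
(I(-7) + 50)**2 = (1/6 + 50)**2 = (301/6)**2 = 90601/36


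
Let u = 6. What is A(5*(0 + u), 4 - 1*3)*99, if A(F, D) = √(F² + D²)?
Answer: 99*√901 ≈ 2971.6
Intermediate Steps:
A(F, D) = √(D² + F²)
A(5*(0 + u), 4 - 1*3)*99 = √((4 - 1*3)² + (5*(0 + 6))²)*99 = √((4 - 3)² + (5*6)²)*99 = √(1² + 30²)*99 = √(1 + 900)*99 = √901*99 = 99*√901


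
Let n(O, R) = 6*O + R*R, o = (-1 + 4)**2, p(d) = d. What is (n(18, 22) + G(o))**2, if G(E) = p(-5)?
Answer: 344569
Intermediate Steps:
o = 9 (o = 3**2 = 9)
G(E) = -5
n(O, R) = R**2 + 6*O (n(O, R) = 6*O + R**2 = R**2 + 6*O)
(n(18, 22) + G(o))**2 = ((22**2 + 6*18) - 5)**2 = ((484 + 108) - 5)**2 = (592 - 5)**2 = 587**2 = 344569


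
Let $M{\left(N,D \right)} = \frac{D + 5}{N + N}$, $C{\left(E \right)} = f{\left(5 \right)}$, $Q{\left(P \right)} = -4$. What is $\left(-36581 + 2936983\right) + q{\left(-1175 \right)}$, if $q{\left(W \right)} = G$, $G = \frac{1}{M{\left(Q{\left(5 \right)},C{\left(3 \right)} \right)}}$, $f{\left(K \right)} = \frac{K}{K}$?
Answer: $\frac{8701202}{3} \approx 2.9004 \cdot 10^{6}$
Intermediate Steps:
$f{\left(K \right)} = 1$
$C{\left(E \right)} = 1$
$M{\left(N,D \right)} = \frac{5 + D}{2 N}$
$G = - \frac{4}{3}$ ($G = \frac{1}{\frac{1}{2} \frac{1}{-4} \left(5 + 1\right)} = \frac{1}{\frac{1}{2} \left(- \frac{1}{4}\right) 6} = \frac{1}{- \frac{3}{4}} = - \frac{4}{3} \approx -1.3333$)
$q{\left(W \right)} = - \frac{4}{3}$
$\left(-36581 + 2936983\right) + q{\left(-1175 \right)} = \left(-36581 + 2936983\right) - \frac{4}{3} = 2900402 - \frac{4}{3} = \frac{8701202}{3}$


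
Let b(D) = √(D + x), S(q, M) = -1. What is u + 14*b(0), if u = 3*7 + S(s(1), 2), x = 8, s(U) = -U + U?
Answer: 20 + 28*√2 ≈ 59.598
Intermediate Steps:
s(U) = 0
b(D) = √(8 + D) (b(D) = √(D + 8) = √(8 + D))
u = 20 (u = 3*7 - 1 = 21 - 1 = 20)
u + 14*b(0) = 20 + 14*√(8 + 0) = 20 + 14*√8 = 20 + 14*(2*√2) = 20 + 28*√2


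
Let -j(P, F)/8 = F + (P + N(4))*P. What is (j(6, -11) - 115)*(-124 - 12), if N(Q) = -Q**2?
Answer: -61608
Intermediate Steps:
j(P, F) = -8*F - 8*P*(-16 + P) (j(P, F) = -8*(F + (P - 1*4**2)*P) = -8*(F + (P - 1*16)*P) = -8*(F + (P - 16)*P) = -8*(F + (-16 + P)*P) = -8*(F + P*(-16 + P)) = -8*F - 8*P*(-16 + P))
(j(6, -11) - 115)*(-124 - 12) = ((-8*(-11) - 8*6**2 + 128*6) - 115)*(-124 - 12) = ((88 - 8*36 + 768) - 115)*(-136) = ((88 - 288 + 768) - 115)*(-136) = (568 - 115)*(-136) = 453*(-136) = -61608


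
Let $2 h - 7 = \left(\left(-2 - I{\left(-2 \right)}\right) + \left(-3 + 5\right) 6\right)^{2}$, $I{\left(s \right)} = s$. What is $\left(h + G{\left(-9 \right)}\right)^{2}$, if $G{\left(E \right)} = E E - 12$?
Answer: $\frac{83521}{4} \approx 20880.0$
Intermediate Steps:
$G{\left(E \right)} = -12 + E^{2}$ ($G{\left(E \right)} = E^{2} - 12 = -12 + E^{2}$)
$h = \frac{151}{2}$ ($h = \frac{7}{2} + \frac{\left(\left(-2 - -2\right) + \left(-3 + 5\right) 6\right)^{2}}{2} = \frac{7}{2} + \frac{\left(\left(-2 + 2\right) + 2 \cdot 6\right)^{2}}{2} = \frac{7}{2} + \frac{\left(0 + 12\right)^{2}}{2} = \frac{7}{2} + \frac{12^{2}}{2} = \frac{7}{2} + \frac{1}{2} \cdot 144 = \frac{7}{2} + 72 = \frac{151}{2} \approx 75.5$)
$\left(h + G{\left(-9 \right)}\right)^{2} = \left(\frac{151}{2} - \left(12 - \left(-9\right)^{2}\right)\right)^{2} = \left(\frac{151}{2} + \left(-12 + 81\right)\right)^{2} = \left(\frac{151}{2} + 69\right)^{2} = \left(\frac{289}{2}\right)^{2} = \frac{83521}{4}$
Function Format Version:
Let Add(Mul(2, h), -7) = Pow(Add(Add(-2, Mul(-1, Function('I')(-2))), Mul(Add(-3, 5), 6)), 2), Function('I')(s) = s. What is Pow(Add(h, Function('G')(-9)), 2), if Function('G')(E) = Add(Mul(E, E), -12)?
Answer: Rational(83521, 4) ≈ 20880.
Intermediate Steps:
Function('G')(E) = Add(-12, Pow(E, 2)) (Function('G')(E) = Add(Pow(E, 2), -12) = Add(-12, Pow(E, 2)))
h = Rational(151, 2) (h = Add(Rational(7, 2), Mul(Rational(1, 2), Pow(Add(Add(-2, Mul(-1, -2)), Mul(Add(-3, 5), 6)), 2))) = Add(Rational(7, 2), Mul(Rational(1, 2), Pow(Add(Add(-2, 2), Mul(2, 6)), 2))) = Add(Rational(7, 2), Mul(Rational(1, 2), Pow(Add(0, 12), 2))) = Add(Rational(7, 2), Mul(Rational(1, 2), Pow(12, 2))) = Add(Rational(7, 2), Mul(Rational(1, 2), 144)) = Add(Rational(7, 2), 72) = Rational(151, 2) ≈ 75.500)
Pow(Add(h, Function('G')(-9)), 2) = Pow(Add(Rational(151, 2), Add(-12, Pow(-9, 2))), 2) = Pow(Add(Rational(151, 2), Add(-12, 81)), 2) = Pow(Add(Rational(151, 2), 69), 2) = Pow(Rational(289, 2), 2) = Rational(83521, 4)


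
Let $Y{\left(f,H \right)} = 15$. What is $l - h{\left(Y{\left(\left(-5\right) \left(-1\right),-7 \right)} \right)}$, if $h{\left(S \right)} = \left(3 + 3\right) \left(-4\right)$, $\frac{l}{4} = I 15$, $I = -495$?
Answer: $-29676$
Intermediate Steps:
$l = -29700$ ($l = 4 \left(\left(-495\right) 15\right) = 4 \left(-7425\right) = -29700$)
$h{\left(S \right)} = -24$ ($h{\left(S \right)} = 6 \left(-4\right) = -24$)
$l - h{\left(Y{\left(\left(-5\right) \left(-1\right),-7 \right)} \right)} = -29700 - -24 = -29700 + 24 = -29676$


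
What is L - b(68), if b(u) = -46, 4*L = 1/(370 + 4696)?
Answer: 932145/20264 ≈ 46.000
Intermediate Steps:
L = 1/20264 (L = 1/(4*(370 + 4696)) = (1/4)/5066 = (1/4)*(1/5066) = 1/20264 ≈ 4.9349e-5)
L - b(68) = 1/20264 - 1*(-46) = 1/20264 + 46 = 932145/20264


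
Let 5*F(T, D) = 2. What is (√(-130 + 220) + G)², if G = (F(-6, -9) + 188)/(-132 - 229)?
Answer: 294109614/3258025 - 5652*√10/1805 ≈ 80.370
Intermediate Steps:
F(T, D) = ⅖ (F(T, D) = (⅕)*2 = ⅖)
G = -942/1805 (G = (⅖ + 188)/(-132 - 229) = (942/5)/(-361) = (942/5)*(-1/361) = -942/1805 ≈ -0.52188)
(√(-130 + 220) + G)² = (√(-130 + 220) - 942/1805)² = (√90 - 942/1805)² = (3*√10 - 942/1805)² = (-942/1805 + 3*√10)²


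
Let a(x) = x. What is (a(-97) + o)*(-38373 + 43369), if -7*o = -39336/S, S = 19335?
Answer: -21797762828/45115 ≈ -4.8316e+5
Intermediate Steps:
o = 13112/45115 (o = -(-39336)/(7*19335) = -⅐*(-13112/6445) = 13112/45115 ≈ 0.29064)
(a(-97) + o)*(-38373 + 43369) = (-97 + 13112/45115)*(-38373 + 43369) = -4363043/45115*4996 = -21797762828/45115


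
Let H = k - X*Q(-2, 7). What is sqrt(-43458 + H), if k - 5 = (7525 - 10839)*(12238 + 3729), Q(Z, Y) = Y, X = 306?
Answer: I*sqrt(52960233) ≈ 7277.4*I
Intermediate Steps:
k = -52914633 (k = 5 + (7525 - 10839)*(12238 + 3729) = 5 - 3314*15967 = 5 - 52914638 = -52914633)
H = -52916775 (H = -52914633 - 306*7 = -52914633 - 1*2142 = -52914633 - 2142 = -52916775)
sqrt(-43458 + H) = sqrt(-43458 - 52916775) = sqrt(-52960233) = I*sqrt(52960233)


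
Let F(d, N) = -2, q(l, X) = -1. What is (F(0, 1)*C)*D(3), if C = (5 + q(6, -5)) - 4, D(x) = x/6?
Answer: 0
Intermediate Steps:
D(x) = x/6 (D(x) = x*(⅙) = x/6)
C = 0 (C = (5 - 1) - 4 = 4 - 4 = 0)
(F(0, 1)*C)*D(3) = (-2*0)*((⅙)*3) = 0*(½) = 0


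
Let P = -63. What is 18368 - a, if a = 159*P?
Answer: 28385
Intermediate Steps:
a = -10017 (a = 159*(-63) = -10017)
18368 - a = 18368 - 1*(-10017) = 18368 + 10017 = 28385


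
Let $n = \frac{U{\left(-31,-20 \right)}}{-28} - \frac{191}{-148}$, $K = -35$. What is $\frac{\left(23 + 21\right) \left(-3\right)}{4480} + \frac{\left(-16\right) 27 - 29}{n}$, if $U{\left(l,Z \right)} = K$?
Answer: $- \frac{9553471}{52640} \approx -181.49$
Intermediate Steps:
$U{\left(l,Z \right)} = -35$
$n = \frac{94}{37}$ ($n = - \frac{35}{-28} - \frac{191}{-148} = \left(-35\right) \left(- \frac{1}{28}\right) - - \frac{191}{148} = \frac{5}{4} + \frac{191}{148} = \frac{94}{37} \approx 2.5405$)
$\frac{\left(23 + 21\right) \left(-3\right)}{4480} + \frac{\left(-16\right) 27 - 29}{n} = \frac{\left(23 + 21\right) \left(-3\right)}{4480} + \frac{\left(-16\right) 27 - 29}{\frac{94}{37}} = 44 \left(-3\right) \frac{1}{4480} + \left(-432 - 29\right) \frac{37}{94} = \left(-132\right) \frac{1}{4480} - \frac{17057}{94} = - \frac{33}{1120} - \frac{17057}{94} = - \frac{9553471}{52640}$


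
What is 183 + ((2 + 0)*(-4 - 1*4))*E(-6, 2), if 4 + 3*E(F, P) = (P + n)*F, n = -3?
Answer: 517/3 ≈ 172.33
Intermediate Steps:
E(F, P) = -4/3 + F*(-3 + P)/3 (E(F, P) = -4/3 + ((P - 3)*F)/3 = -4/3 + ((-3 + P)*F)/3 = -4/3 + (F*(-3 + P))/3 = -4/3 + F*(-3 + P)/3)
183 + ((2 + 0)*(-4 - 1*4))*E(-6, 2) = 183 + ((2 + 0)*(-4 - 1*4))*(-4/3 - 1*(-6) + (⅓)*(-6)*2) = 183 + (2*(-4 - 4))*(-4/3 + 6 - 4) = 183 + (2*(-8))*(⅔) = 183 - 16*⅔ = 183 - 32/3 = 517/3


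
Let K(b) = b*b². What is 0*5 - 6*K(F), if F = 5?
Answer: -750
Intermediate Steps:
K(b) = b³
0*5 - 6*K(F) = 0*5 - 6*5³ = 0 - 6*125 = 0 - 750 = -750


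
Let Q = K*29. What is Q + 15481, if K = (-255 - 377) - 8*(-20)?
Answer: 1793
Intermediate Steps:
K = -472 (K = -632 + 160 = -472)
Q = -13688 (Q = -472*29 = -13688)
Q + 15481 = -13688 + 15481 = 1793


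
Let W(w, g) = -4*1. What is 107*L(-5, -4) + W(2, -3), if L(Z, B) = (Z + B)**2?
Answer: 8663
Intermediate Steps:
L(Z, B) = (B + Z)**2
W(w, g) = -4
107*L(-5, -4) + W(2, -3) = 107*(-4 - 5)**2 - 4 = 107*(-9)**2 - 4 = 107*81 - 4 = 8667 - 4 = 8663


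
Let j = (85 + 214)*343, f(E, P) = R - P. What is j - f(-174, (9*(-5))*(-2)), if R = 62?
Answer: 102585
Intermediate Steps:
f(E, P) = 62 - P
j = 102557 (j = 299*343 = 102557)
j - f(-174, (9*(-5))*(-2)) = 102557 - (62 - 9*(-5)*(-2)) = 102557 - (62 - (-45)*(-2)) = 102557 - (62 - 1*90) = 102557 - (62 - 90) = 102557 - 1*(-28) = 102557 + 28 = 102585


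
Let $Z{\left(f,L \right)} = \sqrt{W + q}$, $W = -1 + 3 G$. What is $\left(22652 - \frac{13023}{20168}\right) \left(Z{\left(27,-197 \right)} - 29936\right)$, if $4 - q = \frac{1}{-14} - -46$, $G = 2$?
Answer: $- \frac{1709467263646}{2521} + \frac{456832513 i \sqrt{7238}}{282352} \approx -6.7809 \cdot 10^{8} + 1.3765 \cdot 10^{5} i$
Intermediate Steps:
$q = - \frac{587}{14}$ ($q = 4 - \left(\frac{1}{-14} - -46\right) = 4 - \left(- \frac{1}{14} + 46\right) = 4 - \frac{643}{14} = - \frac{587}{14} \approx -41.929$)
$W = 5$ ($W = -1 + 3 \cdot 2 = -1 + 6 = 5$)
$Z{\left(f,L \right)} = \frac{i \sqrt{7238}}{14}$ ($Z{\left(f,L \right)} = \sqrt{5 - \frac{587}{14}} = \sqrt{- \frac{517}{14}} = \frac{i \sqrt{7238}}{14}$)
$\left(22652 - \frac{13023}{20168}\right) \left(Z{\left(27,-197 \right)} - 29936\right) = \left(22652 - \frac{13023}{20168}\right) \left(\frac{i \sqrt{7238}}{14} - 29936\right) = \left(22652 - \frac{13023}{20168}\right) \left(-29936 + \frac{i \sqrt{7238}}{14}\right) = \frac{456832513 \left(-29936 + \frac{i \sqrt{7238}}{14}\right)}{20168} = - \frac{1709467263646}{2521} + \frac{456832513 i \sqrt{7238}}{282352}$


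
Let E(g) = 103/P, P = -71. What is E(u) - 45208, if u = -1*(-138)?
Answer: -3209871/71 ≈ -45209.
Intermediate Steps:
u = 138
E(g) = -103/71 (E(g) = 103/(-71) = 103*(-1/71) = -103/71)
E(u) - 45208 = -103/71 - 45208 = -3209871/71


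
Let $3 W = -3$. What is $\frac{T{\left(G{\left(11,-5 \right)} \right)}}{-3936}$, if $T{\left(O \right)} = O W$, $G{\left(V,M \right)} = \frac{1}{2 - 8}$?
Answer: $- \frac{1}{23616} \approx -4.2344 \cdot 10^{-5}$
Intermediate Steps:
$W = -1$ ($W = \frac{1}{3} \left(-3\right) = -1$)
$G{\left(V,M \right)} = - \frac{1}{6}$ ($G{\left(V,M \right)} = \frac{1}{-6} = - \frac{1}{6}$)
$T{\left(O \right)} = - O$ ($T{\left(O \right)} = O \left(-1\right) = - O$)
$\frac{T{\left(G{\left(11,-5 \right)} \right)}}{-3936} = \frac{\left(-1\right) \left(- \frac{1}{6}\right)}{-3936} = \frac{1}{6} \left(- \frac{1}{3936}\right) = - \frac{1}{23616}$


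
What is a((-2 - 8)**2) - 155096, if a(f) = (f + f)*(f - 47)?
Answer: -144496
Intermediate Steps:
a(f) = 2*f*(-47 + f) (a(f) = (2*f)*(-47 + f) = 2*f*(-47 + f))
a((-2 - 8)**2) - 155096 = 2*(-2 - 8)**2*(-47 + (-2 - 8)**2) - 155096 = 2*(-10)**2*(-47 + (-10)**2) - 155096 = 2*100*(-47 + 100) - 155096 = 2*100*53 - 155096 = 10600 - 155096 = -144496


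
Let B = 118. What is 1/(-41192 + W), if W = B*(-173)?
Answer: -1/61606 ≈ -1.6232e-5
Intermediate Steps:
W = -20414 (W = 118*(-173) = -20414)
1/(-41192 + W) = 1/(-41192 - 20414) = 1/(-61606) = -1/61606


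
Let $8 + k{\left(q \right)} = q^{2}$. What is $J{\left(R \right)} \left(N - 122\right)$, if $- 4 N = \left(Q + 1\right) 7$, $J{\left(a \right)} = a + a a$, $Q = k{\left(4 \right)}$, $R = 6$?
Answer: $- \frac{11571}{2} \approx -5785.5$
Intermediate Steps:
$k{\left(q \right)} = -8 + q^{2}$
$Q = 8$ ($Q = -8 + 4^{2} = -8 + 16 = 8$)
$J{\left(a \right)} = a + a^{2}$
$N = - \frac{63}{4}$ ($N = - \frac{\left(8 + 1\right) 7}{4} = - \frac{9 \cdot 7}{4} = \left(- \frac{1}{4}\right) 63 = - \frac{63}{4} \approx -15.75$)
$J{\left(R \right)} \left(N - 122\right) = 6 \left(1 + 6\right) \left(- \frac{63}{4} - 122\right) = 6 \cdot 7 \left(- \frac{551}{4}\right) = 42 \left(- \frac{551}{4}\right) = - \frac{11571}{2}$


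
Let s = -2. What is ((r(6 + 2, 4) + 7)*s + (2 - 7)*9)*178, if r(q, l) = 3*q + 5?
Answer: -20826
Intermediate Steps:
r(q, l) = 5 + 3*q
((r(6 + 2, 4) + 7)*s + (2 - 7)*9)*178 = (((5 + 3*(6 + 2)) + 7)*(-2) + (2 - 7)*9)*178 = (((5 + 3*8) + 7)*(-2) - 5*9)*178 = (((5 + 24) + 7)*(-2) - 45)*178 = ((29 + 7)*(-2) - 45)*178 = (36*(-2) - 45)*178 = (-72 - 45)*178 = -117*178 = -20826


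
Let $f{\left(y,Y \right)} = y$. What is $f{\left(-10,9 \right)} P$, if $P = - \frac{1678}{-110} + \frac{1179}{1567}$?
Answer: $- \frac{2759116}{17237} \approx -160.07$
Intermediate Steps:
$P = \frac{1379558}{86185}$ ($P = \left(-1678\right) \left(- \frac{1}{110}\right) + 1179 \cdot \frac{1}{1567} = \frac{839}{55} + \frac{1179}{1567} = \frac{1379558}{86185} \approx 16.007$)
$f{\left(-10,9 \right)} P = \left(-10\right) \frac{1379558}{86185} = - \frac{2759116}{17237}$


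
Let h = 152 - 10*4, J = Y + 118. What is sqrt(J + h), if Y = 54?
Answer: 2*sqrt(71) ≈ 16.852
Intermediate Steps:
J = 172 (J = 54 + 118 = 172)
h = 112 (h = 152 - 1*40 = 152 - 40 = 112)
sqrt(J + h) = sqrt(172 + 112) = sqrt(284) = 2*sqrt(71)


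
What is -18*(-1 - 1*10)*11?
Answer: 2178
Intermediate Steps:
-18*(-1 - 1*10)*11 = -18*(-1 - 10)*11 = -18*(-11)*11 = 198*11 = 2178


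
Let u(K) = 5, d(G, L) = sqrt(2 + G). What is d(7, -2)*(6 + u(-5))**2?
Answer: 363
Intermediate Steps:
d(7, -2)*(6 + u(-5))**2 = sqrt(2 + 7)*(6 + 5)**2 = sqrt(9)*11**2 = 3*121 = 363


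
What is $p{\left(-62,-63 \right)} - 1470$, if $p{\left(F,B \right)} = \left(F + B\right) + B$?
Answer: $-1658$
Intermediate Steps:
$p{\left(F,B \right)} = F + 2 B$ ($p{\left(F,B \right)} = \left(B + F\right) + B = F + 2 B$)
$p{\left(-62,-63 \right)} - 1470 = \left(-62 + 2 \left(-63\right)\right) - 1470 = \left(-62 - 126\right) - 1470 = -188 - 1470 = -1658$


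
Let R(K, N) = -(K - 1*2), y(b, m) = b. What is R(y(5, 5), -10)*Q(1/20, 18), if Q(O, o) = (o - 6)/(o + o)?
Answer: -1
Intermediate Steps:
R(K, N) = 2 - K (R(K, N) = -(K - 2) = -(-2 + K) = 2 - K)
Q(O, o) = (-6 + o)/(2*o) (Q(O, o) = (-6 + o)/((2*o)) = (-6 + o)*(1/(2*o)) = (-6 + o)/(2*o))
R(y(5, 5), -10)*Q(1/20, 18) = (2 - 1*5)*((1/2)*(-6 + 18)/18) = (2 - 5)*((1/2)*(1/18)*12) = -3*1/3 = -1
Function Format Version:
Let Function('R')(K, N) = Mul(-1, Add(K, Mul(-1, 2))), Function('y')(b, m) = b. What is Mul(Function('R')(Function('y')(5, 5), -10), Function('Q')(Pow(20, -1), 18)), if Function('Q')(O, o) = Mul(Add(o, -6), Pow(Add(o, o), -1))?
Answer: -1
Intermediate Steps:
Function('R')(K, N) = Add(2, Mul(-1, K)) (Function('R')(K, N) = Mul(-1, Add(K, -2)) = Mul(-1, Add(-2, K)) = Add(2, Mul(-1, K)))
Function('Q')(O, o) = Mul(Rational(1, 2), Pow(o, -1), Add(-6, o)) (Function('Q')(O, o) = Mul(Add(-6, o), Pow(Mul(2, o), -1)) = Mul(Add(-6, o), Mul(Rational(1, 2), Pow(o, -1))) = Mul(Rational(1, 2), Pow(o, -1), Add(-6, o)))
Mul(Function('R')(Function('y')(5, 5), -10), Function('Q')(Pow(20, -1), 18)) = Mul(Add(2, Mul(-1, 5)), Mul(Rational(1, 2), Pow(18, -1), Add(-6, 18))) = Mul(Add(2, -5), Mul(Rational(1, 2), Rational(1, 18), 12)) = Mul(-3, Rational(1, 3)) = -1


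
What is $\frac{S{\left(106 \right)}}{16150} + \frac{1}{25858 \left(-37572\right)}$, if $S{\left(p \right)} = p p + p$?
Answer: $\frac{5509585048621}{7845159466200} \approx 0.70229$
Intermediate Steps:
$S{\left(p \right)} = p + p^{2}$ ($S{\left(p \right)} = p^{2} + p = p + p^{2}$)
$\frac{S{\left(106 \right)}}{16150} + \frac{1}{25858 \left(-37572\right)} = \frac{106 \left(1 + 106\right)}{16150} + \frac{1}{25858 \left(-37572\right)} = 106 \cdot 107 \cdot \frac{1}{16150} + \frac{1}{25858} \left(- \frac{1}{37572}\right) = 11342 \cdot \frac{1}{16150} - \frac{1}{971536776} = \frac{5671}{8075} - \frac{1}{971536776} = \frac{5509585048621}{7845159466200}$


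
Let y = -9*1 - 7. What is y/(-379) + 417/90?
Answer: 53161/11370 ≈ 4.6756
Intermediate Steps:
y = -16 (y = -9 - 7 = -16)
y/(-379) + 417/90 = -16/(-379) + 417/90 = -16*(-1/379) + 417*(1/90) = 16/379 + 139/30 = 53161/11370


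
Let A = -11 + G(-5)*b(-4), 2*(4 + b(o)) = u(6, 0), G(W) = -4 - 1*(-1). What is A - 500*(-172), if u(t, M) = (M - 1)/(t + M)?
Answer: 344005/4 ≈ 86001.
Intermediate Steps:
G(W) = -3 (G(W) = -4 + 1 = -3)
u(t, M) = (-1 + M)/(M + t)
b(o) = -49/12 (b(o) = -4 + ((-1 + 0)/(0 + 6))/2 = -4 + (-1/6)/2 = -4 + ((⅙)*(-1))/2 = -4 + (½)*(-⅙) = -4 - 1/12 = -49/12)
A = 5/4 (A = -11 - 3*(-49/12) = -11 + 49/4 = 5/4 ≈ 1.2500)
A - 500*(-172) = 5/4 - 500*(-172) = 5/4 + 86000 = 344005/4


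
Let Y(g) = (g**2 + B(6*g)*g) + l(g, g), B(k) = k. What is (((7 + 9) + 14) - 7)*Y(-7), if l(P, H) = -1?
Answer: 7866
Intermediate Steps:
Y(g) = -1 + 7*g**2 (Y(g) = (g**2 + (6*g)*g) - 1 = (g**2 + 6*g**2) - 1 = 7*g**2 - 1 = -1 + 7*g**2)
(((7 + 9) + 14) - 7)*Y(-7) = (((7 + 9) + 14) - 7)*(-1 + 7*(-7)**2) = ((16 + 14) - 7)*(-1 + 7*49) = (30 - 7)*(-1 + 343) = 23*342 = 7866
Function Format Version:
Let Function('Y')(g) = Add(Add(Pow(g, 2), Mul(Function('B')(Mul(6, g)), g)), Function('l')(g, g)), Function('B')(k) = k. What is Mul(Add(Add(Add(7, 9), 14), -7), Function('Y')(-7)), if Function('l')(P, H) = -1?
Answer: 7866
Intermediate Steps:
Function('Y')(g) = Add(-1, Mul(7, Pow(g, 2))) (Function('Y')(g) = Add(Add(Pow(g, 2), Mul(Mul(6, g), g)), -1) = Add(Add(Pow(g, 2), Mul(6, Pow(g, 2))), -1) = Add(Mul(7, Pow(g, 2)), -1) = Add(-1, Mul(7, Pow(g, 2))))
Mul(Add(Add(Add(7, 9), 14), -7), Function('Y')(-7)) = Mul(Add(Add(Add(7, 9), 14), -7), Add(-1, Mul(7, Pow(-7, 2)))) = Mul(Add(Add(16, 14), -7), Add(-1, Mul(7, 49))) = Mul(Add(30, -7), Add(-1, 343)) = Mul(23, 342) = 7866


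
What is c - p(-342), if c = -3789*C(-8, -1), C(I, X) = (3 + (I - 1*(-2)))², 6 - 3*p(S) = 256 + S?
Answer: -102395/3 ≈ -34132.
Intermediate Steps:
p(S) = -250/3 - S/3 (p(S) = 2 - (256 + S)/3 = 2 + (-256/3 - S/3) = -250/3 - S/3)
C(I, X) = (5 + I)² (C(I, X) = (3 + (I + 2))² = (3 + (2 + I))² = (5 + I)²)
c = -34101 (c = -3789*(5 - 8)² = -3789*(-3)² = -3789*9 = -34101)
c - p(-342) = -34101 - (-250/3 - ⅓*(-342)) = -34101 - (-250/3 + 114) = -34101 - 1*92/3 = -34101 - 92/3 = -102395/3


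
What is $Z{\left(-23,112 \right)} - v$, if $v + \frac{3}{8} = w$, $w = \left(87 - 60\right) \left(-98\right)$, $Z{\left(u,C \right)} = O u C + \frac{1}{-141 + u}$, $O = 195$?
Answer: $- \frac{163892951}{328} \approx -4.9967 \cdot 10^{5}$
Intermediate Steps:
$Z{\left(u,C \right)} = \frac{1}{-141 + u} + 195 C u$ ($Z{\left(u,C \right)} = 195 u C + \frac{1}{-141 + u} = 195 C u + \frac{1}{-141 + u} = \frac{1}{-141 + u} + 195 C u$)
$w = -2646$ ($w = \left(87 - 60\right) \left(-98\right) = 27 \left(-98\right) = -2646$)
$v = - \frac{21171}{8}$ ($v = - \frac{3}{8} - 2646 = - \frac{21171}{8} \approx -2646.4$)
$Z{\left(-23,112 \right)} - v = \frac{1 - 3079440 \left(-23\right) + 195 \cdot 112 \left(-23\right)^{2}}{-141 - 23} - - \frac{21171}{8} = \frac{1 + 70827120 + 195 \cdot 112 \cdot 529}{-164} + \frac{21171}{8} = - \frac{1 + 70827120 + 11553360}{164} + \frac{21171}{8} = \left(- \frac{1}{164}\right) 82380481 + \frac{21171}{8} = - \frac{82380481}{164} + \frac{21171}{8} = - \frac{163892951}{328}$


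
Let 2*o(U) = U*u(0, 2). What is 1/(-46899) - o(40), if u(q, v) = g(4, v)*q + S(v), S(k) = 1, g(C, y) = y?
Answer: -937981/46899 ≈ -20.000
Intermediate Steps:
u(q, v) = 1 + q*v (u(q, v) = v*q + 1 = q*v + 1 = 1 + q*v)
o(U) = U/2 (o(U) = (U*(1 + 0*2))/2 = (U*(1 + 0))/2 = (U*1)/2 = U/2)
1/(-46899) - o(40) = 1/(-46899) - 40/2 = -1/46899 - 1*20 = -1/46899 - 20 = -937981/46899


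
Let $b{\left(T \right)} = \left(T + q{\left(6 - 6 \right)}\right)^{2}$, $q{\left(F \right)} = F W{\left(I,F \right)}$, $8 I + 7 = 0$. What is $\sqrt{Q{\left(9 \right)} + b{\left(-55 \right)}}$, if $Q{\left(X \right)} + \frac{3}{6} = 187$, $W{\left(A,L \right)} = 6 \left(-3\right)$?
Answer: $\frac{\sqrt{12846}}{2} \approx 56.67$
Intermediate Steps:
$I = - \frac{7}{8}$ ($I = - \frac{7}{8} + \frac{1}{8} \cdot 0 = - \frac{7}{8} + 0 = - \frac{7}{8} \approx -0.875$)
$W{\left(A,L \right)} = -18$
$Q{\left(X \right)} = \frac{373}{2}$ ($Q{\left(X \right)} = - \frac{1}{2} + 187 = \frac{373}{2}$)
$q{\left(F \right)} = - 18 F$ ($q{\left(F \right)} = F \left(-18\right) = - 18 F$)
$b{\left(T \right)} = T^{2}$ ($b{\left(T \right)} = \left(T - 18 \left(6 - 6\right)\right)^{2} = \left(T - 0\right)^{2} = \left(T + 0\right)^{2} = T^{2}$)
$\sqrt{Q{\left(9 \right)} + b{\left(-55 \right)}} = \sqrt{\frac{373}{2} + \left(-55\right)^{2}} = \sqrt{\frac{373}{2} + 3025} = \sqrt{\frac{6423}{2}} = \frac{\sqrt{12846}}{2}$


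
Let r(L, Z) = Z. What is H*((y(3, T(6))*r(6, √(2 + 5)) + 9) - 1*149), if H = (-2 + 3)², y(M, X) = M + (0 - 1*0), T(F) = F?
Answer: -140 + 3*√7 ≈ -132.06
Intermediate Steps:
y(M, X) = M (y(M, X) = M + (0 + 0) = M + 0 = M)
H = 1 (H = 1² = 1)
H*((y(3, T(6))*r(6, √(2 + 5)) + 9) - 1*149) = 1*((3*√(2 + 5) + 9) - 1*149) = 1*((3*√7 + 9) - 149) = 1*((9 + 3*√7) - 149) = 1*(-140 + 3*√7) = -140 + 3*√7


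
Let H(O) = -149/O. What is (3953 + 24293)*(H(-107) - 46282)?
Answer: -139874898150/107 ≈ -1.3072e+9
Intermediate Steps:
(3953 + 24293)*(H(-107) - 46282) = (3953 + 24293)*(-149/(-107) - 46282) = 28246*(-149*(-1/107) - 46282) = 28246*(149/107 - 46282) = 28246*(-4952025/107) = -139874898150/107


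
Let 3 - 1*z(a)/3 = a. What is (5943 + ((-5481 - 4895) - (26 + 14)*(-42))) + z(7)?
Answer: -2765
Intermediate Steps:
z(a) = 9 - 3*a
(5943 + ((-5481 - 4895) - (26 + 14)*(-42))) + z(7) = (5943 + ((-5481 - 4895) - (26 + 14)*(-42))) + (9 - 3*7) = (5943 + (-10376 - 40*(-42))) + (9 - 21) = (5943 + (-10376 - 1*(-1680))) - 12 = (5943 + (-10376 + 1680)) - 12 = (5943 - 8696) - 12 = -2753 - 12 = -2765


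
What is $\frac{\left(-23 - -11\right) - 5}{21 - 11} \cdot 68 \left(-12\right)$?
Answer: $\frac{6936}{5} \approx 1387.2$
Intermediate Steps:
$\frac{\left(-23 - -11\right) - 5}{21 - 11} \cdot 68 \left(-12\right) = \frac{\left(-23 + 11\right) - 5}{10} \cdot 68 \left(-12\right) = \left(-12 - 5\right) \frac{1}{10} \cdot 68 \left(-12\right) = \left(-17\right) \frac{1}{10} \cdot 68 \left(-12\right) = \left(- \frac{17}{10}\right) 68 \left(-12\right) = \left(- \frac{578}{5}\right) \left(-12\right) = \frac{6936}{5}$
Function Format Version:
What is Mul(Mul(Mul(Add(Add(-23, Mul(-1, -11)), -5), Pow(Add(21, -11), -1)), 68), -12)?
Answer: Rational(6936, 5) ≈ 1387.2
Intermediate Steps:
Mul(Mul(Mul(Add(Add(-23, Mul(-1, -11)), -5), Pow(Add(21, -11), -1)), 68), -12) = Mul(Mul(Mul(Add(Add(-23, 11), -5), Pow(10, -1)), 68), -12) = Mul(Mul(Mul(Add(-12, -5), Rational(1, 10)), 68), -12) = Mul(Mul(Mul(-17, Rational(1, 10)), 68), -12) = Mul(Mul(Rational(-17, 10), 68), -12) = Mul(Rational(-578, 5), -12) = Rational(6936, 5)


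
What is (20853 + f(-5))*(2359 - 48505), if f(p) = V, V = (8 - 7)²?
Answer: -962328684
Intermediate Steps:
V = 1 (V = 1² = 1)
f(p) = 1
(20853 + f(-5))*(2359 - 48505) = (20853 + 1)*(2359 - 48505) = 20854*(-46146) = -962328684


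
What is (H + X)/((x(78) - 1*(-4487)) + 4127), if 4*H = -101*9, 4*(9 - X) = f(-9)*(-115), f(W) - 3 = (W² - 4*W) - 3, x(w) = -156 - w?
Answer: 6291/16760 ≈ 0.37536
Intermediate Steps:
f(W) = W² - 4*W (f(W) = 3 + ((W² - 4*W) - 3) = 3 + (-3 + W² - 4*W) = W² - 4*W)
X = 13491/4 (X = 9 - (-9*(-4 - 9))*(-115)/4 = 9 - (-9*(-13))*(-115)/4 = 9 - 117*(-115)/4 = 9 - ¼*(-13455) = 9 + 13455/4 = 13491/4 ≈ 3372.8)
H = -909/4 (H = (-101*9)/4 = (¼)*(-909) = -909/4 ≈ -227.25)
(H + X)/((x(78) - 1*(-4487)) + 4127) = (-909/4 + 13491/4)/(((-156 - 1*78) - 1*(-4487)) + 4127) = 6291/(2*(((-156 - 78) + 4487) + 4127)) = 6291/(2*((-234 + 4487) + 4127)) = 6291/(2*(4253 + 4127)) = (6291/2)/8380 = (6291/2)*(1/8380) = 6291/16760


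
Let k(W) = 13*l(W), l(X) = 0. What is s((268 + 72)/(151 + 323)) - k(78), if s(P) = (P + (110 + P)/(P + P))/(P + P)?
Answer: 156917/2890 ≈ 54.297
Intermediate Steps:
s(P) = (P + (110 + P)/(2*P))/(2*P) (s(P) = (P + (110 + P)/((2*P)))/((2*P)) = (P + (110 + P)*(1/(2*P)))*(1/(2*P)) = (P + (110 + P)/(2*P))*(1/(2*P)) = (P + (110 + P)/(2*P))/(2*P))
k(W) = 0 (k(W) = 13*0 = 0)
s((268 + 72)/(151 + 323)) - k(78) = (110 + (268 + 72)/(151 + 323) + 2*((268 + 72)/(151 + 323))²)/(4*((268 + 72)/(151 + 323))²) - 1*0 = (110 + 340/474 + 2*(340/474)²)/(4*(340/474)²) + 0 = (110 + 340*(1/474) + 2*(340*(1/474))²)/(4*(340*(1/474))²) + 0 = (110 + 170/237 + 2*(170/237)²)/(4*(170/237)²) + 0 = (¼)*(56169/28900)*(110 + 170/237 + 2*(28900/56169)) + 0 = (¼)*(56169/28900)*(110 + 170/237 + 57800/56169) + 0 = (¼)*(56169/28900)*(6276680/56169) + 0 = 156917/2890 + 0 = 156917/2890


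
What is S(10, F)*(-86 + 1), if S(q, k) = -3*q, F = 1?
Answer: 2550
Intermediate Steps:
S(10, F)*(-86 + 1) = (-3*10)*(-86 + 1) = -30*(-85) = 2550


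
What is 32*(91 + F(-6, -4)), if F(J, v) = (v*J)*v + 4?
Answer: -32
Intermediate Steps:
F(J, v) = 4 + J*v**2 (F(J, v) = (J*v)*v + 4 = J*v**2 + 4 = 4 + J*v**2)
32*(91 + F(-6, -4)) = 32*(91 + (4 - 6*(-4)**2)) = 32*(91 + (4 - 6*16)) = 32*(91 + (4 - 96)) = 32*(91 - 92) = 32*(-1) = -32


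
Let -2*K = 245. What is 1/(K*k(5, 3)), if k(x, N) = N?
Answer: -2/735 ≈ -0.0027211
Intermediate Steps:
K = -245/2 (K = -½*245 = -245/2 ≈ -122.50)
1/(K*k(5, 3)) = 1/(-245/2*3) = 1/(-735/2) = -2/735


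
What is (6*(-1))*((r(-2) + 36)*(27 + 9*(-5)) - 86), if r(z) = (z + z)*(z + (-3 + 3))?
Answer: 5268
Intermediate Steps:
r(z) = 2*z**2 (r(z) = (2*z)*(z + 0) = (2*z)*z = 2*z**2)
(6*(-1))*((r(-2) + 36)*(27 + 9*(-5)) - 86) = (6*(-1))*((2*(-2)**2 + 36)*(27 + 9*(-5)) - 86) = -6*((2*4 + 36)*(27 - 45) - 86) = -6*((8 + 36)*(-18) - 86) = -6*(44*(-18) - 86) = -6*(-792 - 86) = -6*(-878) = 5268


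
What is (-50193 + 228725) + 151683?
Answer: 330215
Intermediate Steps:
(-50193 + 228725) + 151683 = 178532 + 151683 = 330215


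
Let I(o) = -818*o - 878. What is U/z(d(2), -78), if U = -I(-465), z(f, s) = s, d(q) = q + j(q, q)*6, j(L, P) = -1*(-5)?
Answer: 189746/39 ≈ 4865.3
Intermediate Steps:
j(L, P) = 5
I(o) = -878 - 818*o
d(q) = 30 + q (d(q) = q + 5*6 = q + 30 = 30 + q)
U = -379492 (U = -(-878 - 818*(-465)) = -(-878 + 380370) = -1*379492 = -379492)
U/z(d(2), -78) = -379492/(-78) = -379492*(-1/78) = 189746/39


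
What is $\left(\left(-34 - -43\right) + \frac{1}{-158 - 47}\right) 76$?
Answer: $\frac{140144}{205} \approx 683.63$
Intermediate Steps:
$\left(\left(-34 - -43\right) + \frac{1}{-158 - 47}\right) 76 = \left(\left(-34 + 43\right) + \frac{1}{-205}\right) 76 = \left(9 - \frac{1}{205}\right) 76 = \frac{1844}{205} \cdot 76 = \frac{140144}{205}$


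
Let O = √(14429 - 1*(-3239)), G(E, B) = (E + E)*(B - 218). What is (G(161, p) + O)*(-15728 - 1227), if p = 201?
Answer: 92811670 - 33910*√4417 ≈ 9.0558e+7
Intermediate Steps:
G(E, B) = 2*E*(-218 + B) (G(E, B) = (2*E)*(-218 + B) = 2*E*(-218 + B))
O = 2*√4417 (O = √(14429 + 3239) = √17668 = 2*√4417 ≈ 132.92)
(G(161, p) + O)*(-15728 - 1227) = (2*161*(-218 + 201) + 2*√4417)*(-15728 - 1227) = (2*161*(-17) + 2*√4417)*(-16955) = (-5474 + 2*√4417)*(-16955) = 92811670 - 33910*√4417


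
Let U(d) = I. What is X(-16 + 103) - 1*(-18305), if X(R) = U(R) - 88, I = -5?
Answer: 18212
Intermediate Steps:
U(d) = -5
X(R) = -93 (X(R) = -5 - 88 = -93)
X(-16 + 103) - 1*(-18305) = -93 - 1*(-18305) = -93 + 18305 = 18212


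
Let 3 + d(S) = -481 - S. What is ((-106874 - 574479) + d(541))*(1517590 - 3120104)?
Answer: 1093520298292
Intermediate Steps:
d(S) = -484 - S (d(S) = -3 + (-481 - S) = -484 - S)
((-106874 - 574479) + d(541))*(1517590 - 3120104) = ((-106874 - 574479) + (-484 - 1*541))*(1517590 - 3120104) = (-681353 + (-484 - 541))*(-1602514) = (-681353 - 1025)*(-1602514) = -682378*(-1602514) = 1093520298292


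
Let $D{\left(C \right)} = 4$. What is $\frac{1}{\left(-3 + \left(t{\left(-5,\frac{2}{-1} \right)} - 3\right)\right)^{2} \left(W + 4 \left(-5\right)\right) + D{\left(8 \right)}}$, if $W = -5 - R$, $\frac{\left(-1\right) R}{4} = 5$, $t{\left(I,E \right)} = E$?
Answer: $- \frac{1}{316} \approx -0.0031646$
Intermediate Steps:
$R = -20$ ($R = \left(-4\right) 5 = -20$)
$W = 15$ ($W = -5 - -20 = -5 + 20 = 15$)
$\frac{1}{\left(-3 + \left(t{\left(-5,\frac{2}{-1} \right)} - 3\right)\right)^{2} \left(W + 4 \left(-5\right)\right) + D{\left(8 \right)}} = \frac{1}{\left(-3 - \left(3 - \frac{2}{-1}\right)\right)^{2} \left(15 + 4 \left(-5\right)\right) + 4} = \frac{1}{\left(-3 + \left(2 \left(-1\right) - 3\right)\right)^{2} \left(15 - 20\right) + 4} = \frac{1}{\left(-3 - 5\right)^{2} \left(-5\right) + 4} = \frac{1}{\left(-8\right)^{2} \left(-5\right) + 4} = \frac{1}{64 \left(-5\right) + 4} = \frac{1}{-320 + 4} = \frac{1}{-316} = - \frac{1}{316}$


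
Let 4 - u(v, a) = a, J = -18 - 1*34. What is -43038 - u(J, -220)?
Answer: -43262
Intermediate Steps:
J = -52 (J = -18 - 34 = -52)
u(v, a) = 4 - a
-43038 - u(J, -220) = -43038 - (4 - 1*(-220)) = -43038 - (4 + 220) = -43038 - 1*224 = -43038 - 224 = -43262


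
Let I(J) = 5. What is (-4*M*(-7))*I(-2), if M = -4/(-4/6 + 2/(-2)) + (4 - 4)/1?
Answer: 336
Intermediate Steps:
M = 12/5 (M = -4/(-4*⅙ + 2*(-½)) + 0*1 = -4/(-⅔ - 1) + 0 = -4/(-5/3) + 0 = -4*(-⅗) + 0 = 12/5 + 0 = 12/5 ≈ 2.4000)
(-4*M*(-7))*I(-2) = (-4*12/5*(-7))*5 = -48/5*(-7)*5 = (336/5)*5 = 336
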